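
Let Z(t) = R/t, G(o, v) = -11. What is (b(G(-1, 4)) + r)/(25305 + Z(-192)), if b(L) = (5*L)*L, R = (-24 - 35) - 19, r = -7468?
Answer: -219616/809773 ≈ -0.27121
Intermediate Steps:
R = -78 (R = -59 - 19 = -78)
b(L) = 5*L**2
Z(t) = -78/t
(b(G(-1, 4)) + r)/(25305 + Z(-192)) = (5*(-11)**2 - 7468)/(25305 - 78/(-192)) = (5*121 - 7468)/(25305 - 78*(-1/192)) = (605 - 7468)/(25305 + 13/32) = -6863/809773/32 = -6863*32/809773 = -219616/809773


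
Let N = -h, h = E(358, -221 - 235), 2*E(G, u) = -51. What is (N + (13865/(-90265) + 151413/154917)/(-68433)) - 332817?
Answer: -6065924014132132235/18227400681546 ≈ -3.3279e+5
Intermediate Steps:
E(G, u) = -51/2 (E(G, u) = (½)*(-51) = -51/2)
h = -51/2 ≈ -25.500
N = 51/2 (N = -1*(-51/2) = 51/2 ≈ 25.500)
(N + (13865/(-90265) + 151413/154917)/(-68433)) - 332817 = (51/2 + (13865/(-90265) + 151413/154917)/(-68433)) - 332817 = (51/2 + (13865*(-1/90265) + 151413*(1/154917))*(-1/68433)) - 332817 = (51/2 + (-2773/18053 + 50471/51639)*(-1/68433)) - 332817 = (51/2 + (109708288/133176981)*(-1/68433)) - 332817 = (51/2 - 109708288/9113700340773) - 332817 = 464798497962847/18227400681546 - 332817 = -6065924014132132235/18227400681546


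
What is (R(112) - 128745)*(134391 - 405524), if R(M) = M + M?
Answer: 34846284293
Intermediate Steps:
R(M) = 2*M
(R(112) - 128745)*(134391 - 405524) = (2*112 - 128745)*(134391 - 405524) = (224 - 128745)*(-271133) = -128521*(-271133) = 34846284293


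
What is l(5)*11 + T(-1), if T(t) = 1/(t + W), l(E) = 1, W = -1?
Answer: 21/2 ≈ 10.500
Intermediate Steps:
T(t) = 1/(-1 + t) (T(t) = 1/(t - 1) = 1/(-1 + t))
l(5)*11 + T(-1) = 1*11 + 1/(-1 - 1) = 11 + 1/(-2) = 11 - ½ = 21/2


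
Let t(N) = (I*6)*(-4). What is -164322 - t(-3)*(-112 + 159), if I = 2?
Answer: -162066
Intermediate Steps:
t(N) = -48 (t(N) = (2*6)*(-4) = 12*(-4) = -48)
-164322 - t(-3)*(-112 + 159) = -164322 - (-48)*(-112 + 159) = -164322 - (-48)*47 = -164322 - 1*(-2256) = -164322 + 2256 = -162066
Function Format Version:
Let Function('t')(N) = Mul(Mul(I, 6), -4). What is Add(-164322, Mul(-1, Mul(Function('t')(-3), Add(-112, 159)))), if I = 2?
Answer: -162066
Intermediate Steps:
Function('t')(N) = -48 (Function('t')(N) = Mul(Mul(2, 6), -4) = Mul(12, -4) = -48)
Add(-164322, Mul(-1, Mul(Function('t')(-3), Add(-112, 159)))) = Add(-164322, Mul(-1, Mul(-48, Add(-112, 159)))) = Add(-164322, Mul(-1, Mul(-48, 47))) = Add(-164322, Mul(-1, -2256)) = Add(-164322, 2256) = -162066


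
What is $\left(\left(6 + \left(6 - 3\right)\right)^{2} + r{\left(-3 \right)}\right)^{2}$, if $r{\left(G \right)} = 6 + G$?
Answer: $7056$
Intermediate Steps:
$\left(\left(6 + \left(6 - 3\right)\right)^{2} + r{\left(-3 \right)}\right)^{2} = \left(\left(6 + \left(6 - 3\right)\right)^{2} + \left(6 - 3\right)\right)^{2} = \left(\left(6 + 3\right)^{2} + 3\right)^{2} = \left(9^{2} + 3\right)^{2} = \left(81 + 3\right)^{2} = 84^{2} = 7056$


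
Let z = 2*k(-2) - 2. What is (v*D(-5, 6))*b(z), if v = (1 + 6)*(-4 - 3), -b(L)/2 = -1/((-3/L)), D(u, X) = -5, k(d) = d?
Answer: 980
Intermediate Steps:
z = -6 (z = 2*(-2) - 2 = -4 - 2 = -6)
b(L) = -2*L/3 (b(L) = -(-2)/((-3/L)) = -(-2)*(-L/3) = -2*L/3)
v = -49 (v = 7*(-7) = -49)
(v*D(-5, 6))*b(z) = (-49*(-5))*(-2/3*(-6)) = 245*4 = 980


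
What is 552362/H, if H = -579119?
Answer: -552362/579119 ≈ -0.95380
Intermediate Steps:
552362/H = 552362/(-579119) = 552362*(-1/579119) = -552362/579119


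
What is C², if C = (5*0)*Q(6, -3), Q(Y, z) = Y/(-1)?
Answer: 0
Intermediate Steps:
Q(Y, z) = -Y (Q(Y, z) = Y*(-1) = -Y)
C = 0 (C = (5*0)*(-1*6) = 0*(-6) = 0)
C² = 0² = 0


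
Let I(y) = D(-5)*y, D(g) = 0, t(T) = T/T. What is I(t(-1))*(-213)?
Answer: 0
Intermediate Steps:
t(T) = 1
I(y) = 0 (I(y) = 0*y = 0)
I(t(-1))*(-213) = 0*(-213) = 0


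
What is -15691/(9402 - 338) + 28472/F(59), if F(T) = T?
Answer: 257144439/534776 ≈ 480.85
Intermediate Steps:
-15691/(9402 - 338) + 28472/F(59) = -15691/(9402 - 338) + 28472/59 = -15691/9064 + 28472*(1/59) = -15691*1/9064 + 28472/59 = -15691/9064 + 28472/59 = 257144439/534776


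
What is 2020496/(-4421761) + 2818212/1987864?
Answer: 2111247162697/2197464877126 ≈ 0.96076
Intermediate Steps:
2020496/(-4421761) + 2818212/1987864 = 2020496*(-1/4421761) + 2818212*(1/1987864) = -2020496/4421761 + 704553/496966 = 2111247162697/2197464877126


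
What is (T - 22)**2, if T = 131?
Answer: 11881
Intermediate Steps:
(T - 22)**2 = (131 - 22)**2 = 109**2 = 11881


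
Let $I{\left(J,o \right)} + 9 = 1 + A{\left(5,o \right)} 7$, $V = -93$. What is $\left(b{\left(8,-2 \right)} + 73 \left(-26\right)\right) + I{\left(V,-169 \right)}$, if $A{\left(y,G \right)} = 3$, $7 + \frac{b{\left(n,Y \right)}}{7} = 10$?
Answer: $-1864$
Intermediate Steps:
$b{\left(n,Y \right)} = 21$ ($b{\left(n,Y \right)} = -49 + 7 \cdot 10 = -49 + 70 = 21$)
$I{\left(J,o \right)} = 13$ ($I{\left(J,o \right)} = -9 + \left(1 + 3 \cdot 7\right) = -9 + \left(1 + 21\right) = -9 + 22 = 13$)
$\left(b{\left(8,-2 \right)} + 73 \left(-26\right)\right) + I{\left(V,-169 \right)} = \left(21 + 73 \left(-26\right)\right) + 13 = \left(21 - 1898\right) + 13 = -1877 + 13 = -1864$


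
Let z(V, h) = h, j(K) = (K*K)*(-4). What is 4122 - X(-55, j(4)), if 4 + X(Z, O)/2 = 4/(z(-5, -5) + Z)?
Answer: 61952/15 ≈ 4130.1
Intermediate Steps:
j(K) = -4*K² (j(K) = K²*(-4) = -4*K²)
X(Z, O) = -8 + 8/(-5 + Z) (X(Z, O) = -8 + 2*(4/(-5 + Z)) = -8 + 8/(-5 + Z))
4122 - X(-55, j(4)) = 4122 - 8*(6 - 1*(-55))/(-5 - 55) = 4122 - 8*(6 + 55)/(-60) = 4122 - 8*(-1)*61/60 = 4122 - 1*(-122/15) = 4122 + 122/15 = 61952/15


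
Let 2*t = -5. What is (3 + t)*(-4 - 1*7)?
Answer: -11/2 ≈ -5.5000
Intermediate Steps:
t = -5/2 (t = (½)*(-5) = -5/2 ≈ -2.5000)
(3 + t)*(-4 - 1*7) = (3 - 5/2)*(-4 - 1*7) = (-4 - 7)/2 = (½)*(-11) = -11/2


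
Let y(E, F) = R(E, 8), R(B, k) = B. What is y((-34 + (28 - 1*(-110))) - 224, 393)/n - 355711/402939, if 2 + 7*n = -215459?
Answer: -76303379011/86817639879 ≈ -0.87889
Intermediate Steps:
n = -215461/7 (n = -2/7 + (1/7)*(-215459) = -2/7 - 215459/7 = -215461/7 ≈ -30780.)
y(E, F) = E
y((-34 + (28 - 1*(-110))) - 224, 393)/n - 355711/402939 = ((-34 + (28 - 1*(-110))) - 224)/(-215461/7) - 355711/402939 = ((-34 + (28 + 110)) - 224)*(-7/215461) - 355711*1/402939 = ((-34 + 138) - 224)*(-7/215461) - 355711/402939 = (104 - 224)*(-7/215461) - 355711/402939 = -120*(-7/215461) - 355711/402939 = 840/215461 - 355711/402939 = -76303379011/86817639879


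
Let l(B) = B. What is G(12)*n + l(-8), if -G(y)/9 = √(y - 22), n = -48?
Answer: -8 + 432*I*√10 ≈ -8.0 + 1366.1*I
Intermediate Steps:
G(y) = -9*√(-22 + y) (G(y) = -9*√(y - 22) = -9*√(-22 + y))
G(12)*n + l(-8) = -9*√(-22 + 12)*(-48) - 8 = -9*I*√10*(-48) - 8 = 432*I*√10 - 8 = -8 + 432*I*√10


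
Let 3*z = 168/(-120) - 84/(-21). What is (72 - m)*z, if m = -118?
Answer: 494/3 ≈ 164.67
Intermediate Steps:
z = 13/15 (z = (168/(-120) - 84/(-21))/3 = (168*(-1/120) - 84*(-1/21))/3 = (-7/5 + 4)/3 = (⅓)*(13/5) = 13/15 ≈ 0.86667)
(72 - m)*z = (72 - 1*(-118))*(13/15) = (72 + 118)*(13/15) = 190*(13/15) = 494/3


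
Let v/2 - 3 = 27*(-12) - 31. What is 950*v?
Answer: -668800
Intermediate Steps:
v = -704 (v = 6 + 2*(27*(-12) - 31) = 6 + 2*(-324 - 31) = 6 + 2*(-355) = 6 - 710 = -704)
950*v = 950*(-704) = -668800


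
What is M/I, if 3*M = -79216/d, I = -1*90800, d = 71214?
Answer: 4951/1212418350 ≈ 4.0836e-6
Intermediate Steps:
I = -90800
M = -39608/106821 (M = (-79216/71214)/3 = (-79216*1/71214)/3 = (⅓)*(-39608/35607) = -39608/106821 ≈ -0.37079)
M/I = -39608/106821/(-90800) = -39608/106821*(-1/90800) = 4951/1212418350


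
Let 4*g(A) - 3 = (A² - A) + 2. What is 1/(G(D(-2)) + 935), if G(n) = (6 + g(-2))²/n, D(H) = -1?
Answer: 16/13735 ≈ 0.0011649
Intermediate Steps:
g(A) = 5/4 - A/4 + A²/4 (g(A) = ¾ + ((A² - A) + 2)/4 = ¾ + (2 + A² - A)/4 = ¾ + (½ - A/4 + A²/4) = 5/4 - A/4 + A²/4)
G(n) = 1225/(16*n) (G(n) = (6 + (5/4 - ¼*(-2) + (¼)*(-2)²))²/n = (6 + (5/4 + ½ + (¼)*4))²/n = (6 + (5/4 + ½ + 1))²/n = (6 + 11/4)²/n = (35/4)²/n = 1225/(16*n))
1/(G(D(-2)) + 935) = 1/((1225/16)/(-1) + 935) = 1/((1225/16)*(-1) + 935) = 1/(-1225/16 + 935) = 1/(13735/16) = 16/13735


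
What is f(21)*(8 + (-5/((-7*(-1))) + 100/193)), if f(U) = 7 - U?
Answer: -21086/193 ≈ -109.25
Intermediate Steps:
f(21)*(8 + (-5/((-7*(-1))) + 100/193)) = (7 - 1*21)*(8 + (-5/((-7*(-1))) + 100/193)) = (7 - 21)*(8 + (-5/7 + 100*(1/193))) = -14*(8 + (-5*1/7 + 100/193)) = -14*(8 + (-5/7 + 100/193)) = -14*(8 - 265/1351) = -14*10543/1351 = -21086/193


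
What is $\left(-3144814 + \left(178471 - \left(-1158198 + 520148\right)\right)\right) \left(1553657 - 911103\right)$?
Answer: $-1496053980322$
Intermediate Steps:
$\left(-3144814 + \left(178471 - \left(-1158198 + 520148\right)\right)\right) \left(1553657 - 911103\right) = \left(-3144814 + \left(178471 - -638050\right)\right) 642554 = \left(-3144814 + \left(178471 + 638050\right)\right) 642554 = \left(-3144814 + 816521\right) 642554 = \left(-2328293\right) 642554 = -1496053980322$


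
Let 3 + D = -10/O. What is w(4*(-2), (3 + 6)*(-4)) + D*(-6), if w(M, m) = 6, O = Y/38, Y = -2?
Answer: -1116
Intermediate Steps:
O = -1/19 (O = -2/38 = -2*1/38 = -1/19 ≈ -0.052632)
D = 187 (D = -3 - 10/(-1/19) = -3 - 10*(-19) = -3 + 190 = 187)
w(4*(-2), (3 + 6)*(-4)) + D*(-6) = 6 + 187*(-6) = 6 - 1122 = -1116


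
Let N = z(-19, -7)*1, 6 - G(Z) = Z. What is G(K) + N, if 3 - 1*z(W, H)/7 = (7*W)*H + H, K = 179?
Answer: -6620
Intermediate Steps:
G(Z) = 6 - Z
z(W, H) = 21 - 7*H - 49*H*W (z(W, H) = 21 - 7*((7*W)*H + H) = 21 - 7*(7*H*W + H) = 21 - 7*(H + 7*H*W) = 21 + (-7*H - 49*H*W) = 21 - 7*H - 49*H*W)
N = -6447 (N = (21 - 7*(-7) - 49*(-7)*(-19))*1 = (21 + 49 - 6517)*1 = -6447*1 = -6447)
G(K) + N = (6 - 1*179) - 6447 = (6 - 179) - 6447 = -173 - 6447 = -6620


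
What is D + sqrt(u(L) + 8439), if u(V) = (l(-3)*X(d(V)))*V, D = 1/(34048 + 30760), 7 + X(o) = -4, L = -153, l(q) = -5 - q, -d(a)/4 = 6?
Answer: 1/64808 + sqrt(5073) ≈ 71.225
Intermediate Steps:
d(a) = -24 (d(a) = -4*6 = -24)
X(o) = -11 (X(o) = -7 - 4 = -11)
D = 1/64808 ≈ 1.5430e-5
u(V) = 22*V (u(V) = ((-5 - 1*(-3))*(-11))*V = ((-5 + 3)*(-11))*V = (-2*(-11))*V = 22*V)
D + sqrt(u(L) + 8439) = 1/64808 + sqrt(22*(-153) + 8439) = 1/64808 + sqrt(-3366 + 8439) = 1/64808 + sqrt(5073)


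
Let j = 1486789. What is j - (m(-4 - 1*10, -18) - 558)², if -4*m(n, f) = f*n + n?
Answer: 4421931/4 ≈ 1.1055e+6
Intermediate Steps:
m(n, f) = -n/4 - f*n/4 (m(n, f) = -(f*n + n)/4 = -(n + f*n)/4 = -n/4 - f*n/4)
j - (m(-4 - 1*10, -18) - 558)² = 1486789 - (-(-4 - 1*10)*(1 - 18)/4 - 558)² = 1486789 - (-¼*(-4 - 10)*(-17) - 558)² = 1486789 - (-¼*(-14)*(-17) - 558)² = 1486789 - (-119/2 - 558)² = 1486789 - (-1235/2)² = 1486789 - 1*1525225/4 = 1486789 - 1525225/4 = 4421931/4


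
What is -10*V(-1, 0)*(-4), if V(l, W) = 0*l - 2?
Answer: -80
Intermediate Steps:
V(l, W) = -2 (V(l, W) = 0 - 2 = -2)
-10*V(-1, 0)*(-4) = -10*(-2)*(-4) = 20*(-4) = -80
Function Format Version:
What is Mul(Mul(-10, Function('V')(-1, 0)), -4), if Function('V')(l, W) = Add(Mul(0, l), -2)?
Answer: -80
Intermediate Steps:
Function('V')(l, W) = -2 (Function('V')(l, W) = Add(0, -2) = -2)
Mul(Mul(-10, Function('V')(-1, 0)), -4) = Mul(Mul(-10, -2), -4) = Mul(20, -4) = -80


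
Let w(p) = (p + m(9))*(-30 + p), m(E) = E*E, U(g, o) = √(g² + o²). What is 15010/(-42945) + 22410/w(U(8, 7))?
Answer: -230604427741/21792766632 - 571455*√113/2537288 ≈ -12.976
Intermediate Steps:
m(E) = E²
w(p) = (-30 + p)*(81 + p) (w(p) = (p + 9²)*(-30 + p) = (p + 81)*(-30 + p) = (81 + p)*(-30 + p) = (-30 + p)*(81 + p))
15010/(-42945) + 22410/w(U(8, 7)) = 15010/(-42945) + 22410/(-2430 + (√(8² + 7²))² + 51*√(8² + 7²)) = 15010*(-1/42945) + 22410/(-2430 + (√(64 + 49))² + 51*√(64 + 49)) = -3002/8589 + 22410/(-2430 + (√113)² + 51*√113) = -3002/8589 + 22410/(-2430 + 113 + 51*√113) = -3002/8589 + 22410/(-2317 + 51*√113)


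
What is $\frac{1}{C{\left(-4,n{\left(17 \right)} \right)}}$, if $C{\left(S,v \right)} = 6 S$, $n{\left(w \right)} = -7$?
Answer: $- \frac{1}{24} \approx -0.041667$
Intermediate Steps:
$\frac{1}{C{\left(-4,n{\left(17 \right)} \right)}} = \frac{1}{6 \left(-4\right)} = \frac{1}{-24} = - \frac{1}{24}$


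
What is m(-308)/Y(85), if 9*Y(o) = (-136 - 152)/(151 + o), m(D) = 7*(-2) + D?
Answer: 9499/4 ≈ 2374.8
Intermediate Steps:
m(D) = -14 + D
Y(o) = -32/(151 + o) (Y(o) = ((-136 - 152)/(151 + o))/9 = (-288/(151 + o))/9 = -32/(151 + o))
m(-308)/Y(85) = (-14 - 308)/((-32/(151 + 85))) = -322/((-32/236)) = -322/((-32*1/236)) = -322/(-8/59) = -322*(-59/8) = 9499/4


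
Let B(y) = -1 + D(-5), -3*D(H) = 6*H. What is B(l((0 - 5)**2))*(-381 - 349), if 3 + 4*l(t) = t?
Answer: -6570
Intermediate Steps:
l(t) = -3/4 + t/4
D(H) = -2*H
B(y) = 9 (B(y) = -1 - 2*(-5) = -1 + 10 = 9)
B(l((0 - 5)**2))*(-381 - 349) = 9*(-381 - 349) = 9*(-730) = -6570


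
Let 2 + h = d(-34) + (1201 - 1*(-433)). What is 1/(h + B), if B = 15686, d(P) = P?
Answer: 1/17284 ≈ 5.7857e-5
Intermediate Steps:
h = 1598 (h = -2 + (-34 + (1201 - 1*(-433))) = -2 + (-34 + (1201 + 433)) = -2 + (-34 + 1634) = -2 + 1600 = 1598)
1/(h + B) = 1/(1598 + 15686) = 1/17284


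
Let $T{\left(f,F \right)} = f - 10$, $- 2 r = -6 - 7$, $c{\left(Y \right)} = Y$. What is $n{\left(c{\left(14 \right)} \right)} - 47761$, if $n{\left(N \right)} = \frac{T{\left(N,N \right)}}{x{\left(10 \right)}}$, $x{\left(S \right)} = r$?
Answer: $- \frac{620885}{13} \approx -47760.0$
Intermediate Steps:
$r = \frac{13}{2}$ ($r = - \frac{-6 - 7}{2} = \left(- \frac{1}{2}\right) \left(-13\right) = \frac{13}{2} \approx 6.5$)
$T{\left(f,F \right)} = -10 + f$
$x{\left(S \right)} = \frac{13}{2}$
$n{\left(N \right)} = - \frac{20}{13} + \frac{2 N}{13}$ ($n{\left(N \right)} = \frac{-10 + N}{\frac{13}{2}} = \left(-10 + N\right) \frac{2}{13} = - \frac{20}{13} + \frac{2 N}{13}$)
$n{\left(c{\left(14 \right)} \right)} - 47761 = \left(- \frac{20}{13} + \frac{2}{13} \cdot 14\right) - 47761 = \left(- \frac{20}{13} + \frac{28}{13}\right) - 47761 = \frac{8}{13} - 47761 = - \frac{620885}{13}$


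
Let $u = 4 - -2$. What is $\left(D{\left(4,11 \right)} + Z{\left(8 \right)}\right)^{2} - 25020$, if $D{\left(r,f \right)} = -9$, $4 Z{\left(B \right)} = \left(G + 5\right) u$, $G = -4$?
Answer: $- \frac{99855}{4} \approx -24964.0$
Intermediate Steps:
$u = 6$ ($u = 4 + 2 = 6$)
$Z{\left(B \right)} = \frac{3}{2}$ ($Z{\left(B \right)} = \frac{\left(-4 + 5\right) 6}{4} = \frac{1 \cdot 6}{4} = \frac{1}{4} \cdot 6 = \frac{3}{2}$)
$\left(D{\left(4,11 \right)} + Z{\left(8 \right)}\right)^{2} - 25020 = \left(-9 + \frac{3}{2}\right)^{2} - 25020 = \left(- \frac{15}{2}\right)^{2} - 25020 = \frac{225}{4} - 25020 = - \frac{99855}{4}$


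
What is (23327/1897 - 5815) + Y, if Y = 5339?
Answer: -879645/1897 ≈ -463.70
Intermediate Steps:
(23327/1897 - 5815) + Y = (23327/1897 - 5815) + 5339 = -11007728/1897 + 5339 = -879645/1897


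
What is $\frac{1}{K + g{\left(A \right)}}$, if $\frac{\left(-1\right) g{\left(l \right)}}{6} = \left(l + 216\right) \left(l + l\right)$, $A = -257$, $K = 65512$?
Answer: $- \frac{1}{60932} \approx -1.6412 \cdot 10^{-5}$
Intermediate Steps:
$g{\left(l \right)} = - 12 l \left(216 + l\right)$ ($g{\left(l \right)} = - 6 \left(l + 216\right) \left(l + l\right) = - 6 \left(216 + l\right) 2 l = - 6 \cdot 2 l \left(216 + l\right) = - 12 l \left(216 + l\right)$)
$\frac{1}{K + g{\left(A \right)}} = \frac{1}{65512 - - 3084 \left(216 - 257\right)} = \frac{1}{65512 - \left(-3084\right) \left(-41\right)} = \frac{1}{65512 - 126444} = \frac{1}{-60932} = - \frac{1}{60932}$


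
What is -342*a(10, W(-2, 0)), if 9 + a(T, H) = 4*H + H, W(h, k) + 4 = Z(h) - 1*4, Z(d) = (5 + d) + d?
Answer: 15048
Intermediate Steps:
Z(d) = 5 + 2*d
W(h, k) = -3 + 2*h (W(h, k) = -4 + ((5 + 2*h) - 1*4) = -4 + ((5 + 2*h) - 4) = -4 + (1 + 2*h) = -3 + 2*h)
a(T, H) = -9 + 5*H (a(T, H) = -9 + (4*H + H) = -9 + 5*H)
-342*a(10, W(-2, 0)) = -342*(-9 + 5*(-3 + 2*(-2))) = -342*(-9 + 5*(-3 - 4)) = -342*(-9 + 5*(-7)) = -342*(-9 - 35) = -342*(-44) = 15048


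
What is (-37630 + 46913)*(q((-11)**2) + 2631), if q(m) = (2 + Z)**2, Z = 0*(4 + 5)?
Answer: 24460705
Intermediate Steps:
Z = 0 (Z = 0*9 = 0)
q(m) = 4 (q(m) = (2 + 0)**2 = 2**2 = 4)
(-37630 + 46913)*(q((-11)**2) + 2631) = (-37630 + 46913)*(4 + 2631) = 9283*2635 = 24460705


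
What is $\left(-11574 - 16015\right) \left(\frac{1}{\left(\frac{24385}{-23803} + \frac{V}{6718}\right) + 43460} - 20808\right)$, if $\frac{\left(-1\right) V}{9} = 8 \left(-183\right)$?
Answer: $\frac{1994835471578225083375}{3474887783369} \approx 5.7407 \cdot 10^{8}$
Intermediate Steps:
$V = 13176$ ($V = - 9 \cdot 8 \left(-183\right) = \left(-9\right) \left(-1464\right) = 13176$)
$\left(-11574 - 16015\right) \left(\frac{1}{\left(\frac{24385}{-23803} + \frac{V}{6718}\right) + 43460} - 20808\right) = \left(-11574 - 16015\right) \left(\frac{1}{\left(\frac{24385}{-23803} + \frac{13176}{6718}\right) + 43460} - 20808\right) = - 27589 \left(\frac{1}{\left(24385 \left(- \frac{1}{23803}\right) + 13176 \cdot \frac{1}{6718}\right) + 43460} - 20808\right) = - 27589 \left(\frac{1}{\left(- \frac{24385}{23803} + \frac{6588}{3359}\right) + 43460} - 20808\right) = - 27589 \left(\frac{1}{\frac{74904949}{79954277} + 43460} - 20808\right) = - 27589 \left(\frac{1}{\frac{3474887783369}{79954277}} - 20808\right) = - 27589 \left(\frac{79954277}{3474887783369} - 20808\right) = \left(-27589\right) \left(- \frac{72305464916387875}{3474887783369}\right) = \frac{1994835471578225083375}{3474887783369}$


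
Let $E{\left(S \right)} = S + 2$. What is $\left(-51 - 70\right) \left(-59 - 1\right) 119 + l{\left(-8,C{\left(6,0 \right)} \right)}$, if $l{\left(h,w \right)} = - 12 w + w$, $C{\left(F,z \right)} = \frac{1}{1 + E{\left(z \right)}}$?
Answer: $\frac{2591809}{3} \approx 8.6394 \cdot 10^{5}$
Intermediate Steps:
$E{\left(S \right)} = 2 + S$
$C{\left(F,z \right)} = \frac{1}{3 + z}$ ($C{\left(F,z \right)} = \frac{1}{1 + \left(2 + z\right)} = \frac{1}{3 + z}$)
$l{\left(h,w \right)} = - 11 w$
$\left(-51 - 70\right) \left(-59 - 1\right) 119 + l{\left(-8,C{\left(6,0 \right)} \right)} = \left(-51 - 70\right) \left(-59 - 1\right) 119 - \frac{11}{3 + 0} = \left(-121\right) \left(-60\right) 119 - \frac{11}{3} = 7260 \cdot 119 - \frac{11}{3} = 863940 - \frac{11}{3} = \frac{2591809}{3}$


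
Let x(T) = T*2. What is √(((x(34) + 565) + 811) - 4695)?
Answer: I*√3251 ≈ 57.018*I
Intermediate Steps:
x(T) = 2*T
√(((x(34) + 565) + 811) - 4695) = √(((2*34 + 565) + 811) - 4695) = √(((68 + 565) + 811) - 4695) = √((633 + 811) - 4695) = √(1444 - 4695) = √(-3251) = I*√3251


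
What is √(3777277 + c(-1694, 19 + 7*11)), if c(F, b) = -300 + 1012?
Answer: √3777989 ≈ 1943.7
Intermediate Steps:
c(F, b) = 712
√(3777277 + c(-1694, 19 + 7*11)) = √(3777277 + 712) = √3777989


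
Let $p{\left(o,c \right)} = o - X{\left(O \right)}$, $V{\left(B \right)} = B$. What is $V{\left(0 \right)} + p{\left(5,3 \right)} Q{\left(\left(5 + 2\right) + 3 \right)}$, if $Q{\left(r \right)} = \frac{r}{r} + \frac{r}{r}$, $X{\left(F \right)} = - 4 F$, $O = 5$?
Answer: $50$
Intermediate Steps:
$Q{\left(r \right)} = 2$ ($Q{\left(r \right)} = 1 + 1 = 2$)
$p{\left(o,c \right)} = 20 + o$ ($p{\left(o,c \right)} = o - \left(-4\right) 5 = o - -20 = o + 20 = 20 + o$)
$V{\left(0 \right)} + p{\left(5,3 \right)} Q{\left(\left(5 + 2\right) + 3 \right)} = 0 + \left(20 + 5\right) 2 = 0 + 25 \cdot 2 = 0 + 50 = 50$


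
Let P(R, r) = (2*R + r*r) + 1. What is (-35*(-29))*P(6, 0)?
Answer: 13195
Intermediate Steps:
P(R, r) = 1 + r² + 2*R (P(R, r) = (2*R + r²) + 1 = (r² + 2*R) + 1 = 1 + r² + 2*R)
(-35*(-29))*P(6, 0) = (-35*(-29))*(1 + 0² + 2*6) = 1015*(1 + 0 + 12) = 1015*13 = 13195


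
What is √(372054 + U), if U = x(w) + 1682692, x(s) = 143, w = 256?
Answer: 9*√25369 ≈ 1433.5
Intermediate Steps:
U = 1682835 (U = 143 + 1682692 = 1682835)
√(372054 + U) = √(372054 + 1682835) = √2054889 = 9*√25369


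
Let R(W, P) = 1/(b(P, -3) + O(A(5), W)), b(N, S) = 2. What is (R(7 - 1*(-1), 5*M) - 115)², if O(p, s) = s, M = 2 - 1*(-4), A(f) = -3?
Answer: 1320201/100 ≈ 13202.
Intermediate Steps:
M = 6 (M = 2 + 4 = 6)
R(W, P) = 1/(2 + W)
(R(7 - 1*(-1), 5*M) - 115)² = (1/(2 + (7 - 1*(-1))) - 115)² = (1/(2 + (7 + 1)) - 115)² = (1/(2 + 8) - 115)² = (1/10 - 115)² = (⅒ - 115)² = (-1149/10)² = 1320201/100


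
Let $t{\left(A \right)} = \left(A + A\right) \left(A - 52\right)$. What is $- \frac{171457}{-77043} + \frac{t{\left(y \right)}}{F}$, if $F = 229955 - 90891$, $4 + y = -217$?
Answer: $\frac{16569983443}{5356953876} \approx 3.0932$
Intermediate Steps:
$y = -221$ ($y = -4 - 217 = -221$)
$t{\left(A \right)} = 2 A \left(-52 + A\right)$
$F = 139064$
$- \frac{171457}{-77043} + \frac{t{\left(y \right)}}{F} = - \frac{171457}{-77043} + \frac{2 \left(-221\right) \left(-52 - 221\right)}{139064} = \left(-171457\right) \left(- \frac{1}{77043}\right) + 2 \left(-221\right) \left(-273\right) \frac{1}{139064} = \frac{171457}{77043} + 120666 \cdot \frac{1}{139064} = \frac{171457}{77043} + \frac{60333}{69532} = \frac{16569983443}{5356953876}$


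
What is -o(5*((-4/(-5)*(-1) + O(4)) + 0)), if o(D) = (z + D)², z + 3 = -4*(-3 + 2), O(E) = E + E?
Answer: -1369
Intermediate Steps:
O(E) = 2*E
z = 1 (z = -3 - 4*(-3 + 2) = -3 - 4*(-1) = -3 + 4 = 1)
o(D) = (1 + D)²
-o(5*((-4/(-5)*(-1) + O(4)) + 0)) = -(1 + 5*((-4/(-5)*(-1) + 2*4) + 0))² = -(1 + 5*((-4*(-⅕)*(-1) + 8) + 0))² = -(1 + 5*(((⅘)*(-1) + 8) + 0))² = -(1 + 5*((-⅘ + 8) + 0))² = -(1 + 5*(36/5 + 0))² = -(1 + 5*(36/5))² = -(1 + 36)² = -1*37² = -1*1369 = -1369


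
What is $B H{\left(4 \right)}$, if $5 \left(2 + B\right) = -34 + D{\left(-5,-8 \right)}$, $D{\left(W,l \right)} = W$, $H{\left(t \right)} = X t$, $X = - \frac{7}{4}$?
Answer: $\frac{343}{5} \approx 68.6$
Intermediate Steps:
$X = - \frac{7}{4}$ ($X = \left(-7\right) \frac{1}{4} = - \frac{7}{4} \approx -1.75$)
$H{\left(t \right)} = - \frac{7 t}{4}$
$B = - \frac{49}{5}$ ($B = -2 + \frac{-34 - 5}{5} = -2 + \frac{1}{5} \left(-39\right) = -2 - \frac{39}{5} = - \frac{49}{5} \approx -9.8$)
$B H{\left(4 \right)} = - \frac{49 \left(\left(- \frac{7}{4}\right) 4\right)}{5} = \left(- \frac{49}{5}\right) \left(-7\right) = \frac{343}{5}$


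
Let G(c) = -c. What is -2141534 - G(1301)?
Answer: -2140233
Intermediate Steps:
-2141534 - G(1301) = -2141534 - (-1)*1301 = -2141534 - 1*(-1301) = -2141534 + 1301 = -2140233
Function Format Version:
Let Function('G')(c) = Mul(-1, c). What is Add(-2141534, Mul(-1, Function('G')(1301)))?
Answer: -2140233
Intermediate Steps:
Add(-2141534, Mul(-1, Function('G')(1301))) = Add(-2141534, Mul(-1, Mul(-1, 1301))) = Add(-2141534, Mul(-1, -1301)) = Add(-2141534, 1301) = -2140233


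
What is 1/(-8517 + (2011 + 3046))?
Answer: -1/3460 ≈ -0.00028902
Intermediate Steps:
1/(-8517 + (2011 + 3046)) = 1/(-8517 + 5057) = 1/(-3460) = -1/3460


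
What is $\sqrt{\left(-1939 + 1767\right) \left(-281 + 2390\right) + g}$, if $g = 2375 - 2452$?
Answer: $5 i \sqrt{14513} \approx 602.35 i$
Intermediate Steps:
$g = -77$
$\sqrt{\left(-1939 + 1767\right) \left(-281 + 2390\right) + g} = \sqrt{\left(-1939 + 1767\right) \left(-281 + 2390\right) - 77} = \sqrt{\left(-172\right) 2109 - 77} = \sqrt{-362748 - 77} = \sqrt{-362825} = 5 i \sqrt{14513}$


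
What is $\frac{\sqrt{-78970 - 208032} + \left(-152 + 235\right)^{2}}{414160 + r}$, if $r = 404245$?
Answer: $\frac{6889}{818405} + \frac{i \sqrt{287002}}{818405} \approx 0.0084176 + 0.0006546 i$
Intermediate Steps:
$\frac{\sqrt{-78970 - 208032} + \left(-152 + 235\right)^{2}}{414160 + r} = \frac{\sqrt{-78970 - 208032} + \left(-152 + 235\right)^{2}}{414160 + 404245} = \frac{\sqrt{-287002} + 83^{2}}{818405} = \left(i \sqrt{287002} + 6889\right) \frac{1}{818405} = \left(6889 + i \sqrt{287002}\right) \frac{1}{818405} = \frac{6889}{818405} + \frac{i \sqrt{287002}}{818405}$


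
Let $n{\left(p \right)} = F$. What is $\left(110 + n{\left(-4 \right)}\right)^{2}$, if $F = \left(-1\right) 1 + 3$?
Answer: $12544$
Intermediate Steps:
$F = 2$ ($F = -1 + 3 = 2$)
$n{\left(p \right)} = 2$
$\left(110 + n{\left(-4 \right)}\right)^{2} = \left(110 + 2\right)^{2} = 112^{2} = 12544$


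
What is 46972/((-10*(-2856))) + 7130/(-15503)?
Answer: 131143529/110691420 ≈ 1.1848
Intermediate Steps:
46972/((-10*(-2856))) + 7130/(-15503) = 46972/28560 + 7130*(-1/15503) = 46972*(1/28560) - 7130/15503 = 11743/7140 - 7130/15503 = 131143529/110691420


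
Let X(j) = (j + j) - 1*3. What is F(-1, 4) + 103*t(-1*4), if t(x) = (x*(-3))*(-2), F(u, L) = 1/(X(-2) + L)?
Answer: -7417/3 ≈ -2472.3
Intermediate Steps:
X(j) = -3 + 2*j (X(j) = 2*j - 3 = -3 + 2*j)
F(u, L) = 1/(-7 + L) (F(u, L) = 1/((-3 + 2*(-2)) + L) = 1/((-3 - 4) + L) = 1/(-7 + L))
t(x) = 6*x (t(x) = -3*x*(-2) = 6*x)
F(-1, 4) + 103*t(-1*4) = 1/(-7 + 4) + 103*(6*(-1*4)) = 1/(-3) + 103*(6*(-4)) = -1/3 + 103*(-24) = -1/3 - 2472 = -7417/3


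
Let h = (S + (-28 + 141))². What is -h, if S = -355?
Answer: -58564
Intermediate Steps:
h = 58564 (h = (-355 + (-28 + 141))² = (-355 + 113)² = (-242)² = 58564)
-h = -1*58564 = -58564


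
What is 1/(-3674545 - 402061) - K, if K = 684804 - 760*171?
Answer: -2261880379465/4076606 ≈ -5.5484e+5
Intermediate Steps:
K = 554844 (K = 684804 - 129960 = 554844)
1/(-3674545 - 402061) - K = 1/(-3674545 - 402061) - 1*554844 = 1/(-4076606) - 554844 = -1/4076606 - 554844 = -2261880379465/4076606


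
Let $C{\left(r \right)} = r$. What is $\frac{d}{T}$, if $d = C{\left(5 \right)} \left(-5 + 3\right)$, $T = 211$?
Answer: $- \frac{10}{211} \approx -0.047393$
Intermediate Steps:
$d = -10$ ($d = 5 \left(-5 + 3\right) = 5 \left(-2\right) = -10$)
$\frac{d}{T} = - \frac{10}{211}$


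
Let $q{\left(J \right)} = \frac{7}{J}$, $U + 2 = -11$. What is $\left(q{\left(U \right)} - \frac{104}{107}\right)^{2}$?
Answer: $\frac{4414201}{1934881} \approx 2.2814$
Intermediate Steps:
$U = -13$ ($U = -2 - 11 = -13$)
$\left(q{\left(U \right)} - \frac{104}{107}\right)^{2} = \left(\frac{7}{-13} - \frac{104}{107}\right)^{2} = \left(7 \left(- \frac{1}{13}\right) - \frac{104}{107}\right)^{2} = \left(- \frac{7}{13} - \frac{104}{107}\right)^{2} = \left(- \frac{2101}{1391}\right)^{2} = \frac{4414201}{1934881}$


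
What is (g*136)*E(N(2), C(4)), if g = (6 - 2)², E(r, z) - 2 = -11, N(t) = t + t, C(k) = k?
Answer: -19584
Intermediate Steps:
N(t) = 2*t
E(r, z) = -9 (E(r, z) = 2 - 11 = -9)
g = 16 (g = 4² = 16)
(g*136)*E(N(2), C(4)) = (16*136)*(-9) = 2176*(-9) = -19584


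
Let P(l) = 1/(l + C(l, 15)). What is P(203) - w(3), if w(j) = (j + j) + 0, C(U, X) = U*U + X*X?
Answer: -249821/41637 ≈ -6.0000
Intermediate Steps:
C(U, X) = U**2 + X**2
P(l) = 1/(225 + l + l**2) (P(l) = 1/(l + (l**2 + 15**2)) = 1/(l + (l**2 + 225)) = 1/(l + (225 + l**2)) = 1/(225 + l + l**2))
w(j) = 2*j (w(j) = 2*j + 0 = 2*j)
P(203) - w(3) = 1/(225 + 203 + 203**2) - 2*3 = 1/(225 + 203 + 41209) - 1*6 = 1/41637 - 6 = -249821/41637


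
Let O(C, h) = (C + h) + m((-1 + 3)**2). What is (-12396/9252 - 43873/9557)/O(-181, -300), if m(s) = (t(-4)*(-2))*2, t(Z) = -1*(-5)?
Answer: 43698464/3691591947 ≈ 0.011837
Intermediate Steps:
t(Z) = 5
m(s) = -20 (m(s) = (5*(-2))*2 = -10*2 = -20)
O(C, h) = -20 + C + h (O(C, h) = (C + h) - 20 = -20 + C + h)
(-12396/9252 - 43873/9557)/O(-181, -300) = (-12396/9252 - 43873/9557)/(-20 - 181 - 300) = (-12396*1/9252 - 43873*1/9557)/(-501) = (-1033/771 - 43873/9557)*(-1/501) = -43698464/7368447*(-1/501) = 43698464/3691591947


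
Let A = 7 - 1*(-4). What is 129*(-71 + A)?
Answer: -7740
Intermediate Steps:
A = 11 (A = 7 + 4 = 11)
129*(-71 + A) = 129*(-71 + 11) = 129*(-60) = -7740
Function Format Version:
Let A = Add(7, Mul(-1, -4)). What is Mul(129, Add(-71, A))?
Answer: -7740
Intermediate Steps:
A = 11 (A = Add(7, 4) = 11)
Mul(129, Add(-71, A)) = Mul(129, Add(-71, 11)) = Mul(129, -60) = -7740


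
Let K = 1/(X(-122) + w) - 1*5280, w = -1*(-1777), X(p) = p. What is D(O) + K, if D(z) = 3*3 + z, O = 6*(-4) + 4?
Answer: -8756604/1655 ≈ -5291.0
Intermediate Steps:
O = -20 (O = -24 + 4 = -20)
w = 1777
D(z) = 9 + z
K = -8738399/1655 (K = 1/(-122 + 1777) - 1*5280 = 1/1655 - 5280 = -8738399/1655 ≈ -5280.0)
D(O) + K = (9 - 20) - 8738399/1655 = -11 - 8738399/1655 = -8756604/1655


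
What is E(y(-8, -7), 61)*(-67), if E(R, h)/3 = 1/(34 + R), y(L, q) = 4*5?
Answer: -67/18 ≈ -3.7222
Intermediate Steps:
y(L, q) = 20
E(R, h) = 3/(34 + R)
E(y(-8, -7), 61)*(-67) = (3/(34 + 20))*(-67) = (3/54)*(-67) = (3*(1/54))*(-67) = (1/18)*(-67) = -67/18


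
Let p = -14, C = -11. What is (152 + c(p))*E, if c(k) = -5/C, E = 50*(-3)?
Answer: -251550/11 ≈ -22868.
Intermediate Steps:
E = -150
c(k) = 5/11 (c(k) = -5/(-11) = -5*(-1/11) = 5/11)
(152 + c(p))*E = (152 + 5/11)*(-150) = (1677/11)*(-150) = -251550/11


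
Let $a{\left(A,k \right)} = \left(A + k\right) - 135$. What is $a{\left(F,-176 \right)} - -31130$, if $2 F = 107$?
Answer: $\frac{61745}{2} \approx 30873.0$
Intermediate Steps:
$F = \frac{107}{2}$ ($F = \frac{1}{2} \cdot 107 = \frac{107}{2} \approx 53.5$)
$a{\left(A,k \right)} = -135 + A + k$
$a{\left(F,-176 \right)} - -31130 = \left(-135 + \frac{107}{2} - 176\right) - -31130 = - \frac{515}{2} + 31130 = \frac{61745}{2}$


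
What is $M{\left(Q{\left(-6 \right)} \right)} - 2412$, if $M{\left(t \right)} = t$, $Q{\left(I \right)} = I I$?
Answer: $-2376$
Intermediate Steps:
$Q{\left(I \right)} = I^{2}$
$M{\left(Q{\left(-6 \right)} \right)} - 2412 = \left(-6\right)^{2} - 2412 = 36 - 2412 = -2376$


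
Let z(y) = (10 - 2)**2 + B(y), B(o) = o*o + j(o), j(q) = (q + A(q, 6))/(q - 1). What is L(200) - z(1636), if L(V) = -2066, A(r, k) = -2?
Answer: -4379555144/1635 ≈ -2.6786e+6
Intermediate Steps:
j(q) = (-2 + q)/(-1 + q) (j(q) = (q - 2)/(q - 1) = (-2 + q)/(-1 + q))
B(o) = o**2 + (-2 + o)/(-1 + o) (B(o) = o*o + (-2 + o)/(-1 + o) = o**2 + (-2 + o)/(-1 + o))
z(y) = 64 + (-2 + y + y**2*(-1 + y))/(-1 + y) (z(y) = (10 - 2)**2 + (-2 + y + y**2*(-1 + y))/(-1 + y) = 8**2 + (-2 + y + y**2*(-1 + y))/(-1 + y) = 64 + (-2 + y + y**2*(-1 + y))/(-1 + y))
L(200) - z(1636) = -2066 - (-2 + 1636 + (-1 + 1636)*(64 + 1636**2))/(-1 + 1636) = -2066 - (-2 + 1636 + 1635*(64 + 2676496))/1635 = -2066 - (-2 + 1636 + 1635*2676560)/1635 = -2066 - (-2 + 1636 + 4376175600)/1635 = -2066 - 4376177234/1635 = -4379555144/1635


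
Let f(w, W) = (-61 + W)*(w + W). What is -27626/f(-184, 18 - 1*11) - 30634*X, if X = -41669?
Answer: 6100336835921/4779 ≈ 1.2765e+9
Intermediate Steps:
f(w, W) = (-61 + W)*(W + w)
-27626/f(-184, 18 - 1*11) - 30634*X = -27626/((18 - 1*11)² - 61*(18 - 1*11) - 61*(-184) + (18 - 1*11)*(-184)) - 30634/(1/(-41669)) = -27626/((18 - 11)² - 61*(18 - 11) + 11224 + (18 - 11)*(-184)) - 30634/(-1/41669) = -27626/(7² - 61*7 + 11224 + 7*(-184)) - 30634*(-41669) = -27626/(49 - 427 + 11224 - 1288) + 1276488146 = -27626/9558 + 1276488146 = -27626*1/9558 + 1276488146 = -13813/4779 + 1276488146 = 6100336835921/4779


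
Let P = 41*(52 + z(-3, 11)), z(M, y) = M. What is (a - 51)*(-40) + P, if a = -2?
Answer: 4129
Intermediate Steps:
P = 2009 (P = 41*(52 - 3) = 41*49 = 2009)
(a - 51)*(-40) + P = (-2 - 51)*(-40) + 2009 = -53*(-40) + 2009 = 2120 + 2009 = 4129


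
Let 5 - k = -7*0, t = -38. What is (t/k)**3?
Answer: -54872/125 ≈ -438.98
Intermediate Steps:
k = 5 (k = 5 - (-7)*0 = 5 - 1*0 = 5 + 0 = 5)
(t/k)**3 = (-38/5)**3 = -54872/125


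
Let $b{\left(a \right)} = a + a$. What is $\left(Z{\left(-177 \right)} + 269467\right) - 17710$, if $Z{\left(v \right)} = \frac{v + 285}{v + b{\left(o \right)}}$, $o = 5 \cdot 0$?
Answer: $\frac{14853627}{59} \approx 2.5176 \cdot 10^{5}$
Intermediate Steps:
$o = 0$
$b{\left(a \right)} = 2 a$
$Z{\left(v \right)} = \frac{285 + v}{v}$ ($Z{\left(v \right)} = \frac{v + 285}{v + 2 \cdot 0} = \frac{285 + v}{v + 0} = \frac{285 + v}{v}$)
$\left(Z{\left(-177 \right)} + 269467\right) - 17710 = \left(\frac{285 - 177}{-177} + 269467\right) - 17710 = \left(\left(- \frac{1}{177}\right) 108 + 269467\right) - 17710 = \left(- \frac{36}{59} + 269467\right) - 17710 = \frac{15898517}{59} - 17710 = \frac{14853627}{59}$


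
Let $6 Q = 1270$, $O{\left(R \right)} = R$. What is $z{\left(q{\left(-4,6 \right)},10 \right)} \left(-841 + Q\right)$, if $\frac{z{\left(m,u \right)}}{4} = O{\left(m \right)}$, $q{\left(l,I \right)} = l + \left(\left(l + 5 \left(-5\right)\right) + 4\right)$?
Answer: $\frac{219008}{3} \approx 73003.0$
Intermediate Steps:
$Q = \frac{635}{3}$ ($Q = \frac{1}{6} \cdot 1270 = \frac{635}{3} \approx 211.67$)
$q{\left(l,I \right)} = -21 + 2 l$ ($q{\left(l,I \right)} = l + \left(\left(l - 25\right) + 4\right) = l + \left(\left(-25 + l\right) + 4\right) = l + \left(-21 + l\right) = -21 + 2 l$)
$z{\left(m,u \right)} = 4 m$
$z{\left(q{\left(-4,6 \right)},10 \right)} \left(-841 + Q\right) = 4 \left(-21 + 2 \left(-4\right)\right) \left(-841 + \frac{635}{3}\right) = 4 \left(-21 - 8\right) \left(- \frac{1888}{3}\right) = 4 \left(-29\right) \left(- \frac{1888}{3}\right) = \left(-116\right) \left(- \frac{1888}{3}\right) = \frac{219008}{3}$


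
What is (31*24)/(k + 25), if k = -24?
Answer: 744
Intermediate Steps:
(31*24)/(k + 25) = (31*24)/(-24 + 25) = 744/1 = 744*1 = 744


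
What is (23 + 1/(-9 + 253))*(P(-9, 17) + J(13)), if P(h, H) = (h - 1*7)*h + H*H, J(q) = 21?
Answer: 1274151/122 ≈ 10444.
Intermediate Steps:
P(h, H) = H² + h*(-7 + h) (P(h, H) = (h - 7)*h + H² = (-7 + h)*h + H² = h*(-7 + h) + H² = H² + h*(-7 + h))
(23 + 1/(-9 + 253))*(P(-9, 17) + J(13)) = (23 + 1/(-9 + 253))*((17² + (-9)² - 7*(-9)) + 21) = (23 + 1/244)*((289 + 81 + 63) + 21) = (23 + 1/244)*(433 + 21) = (5613/244)*454 = 1274151/122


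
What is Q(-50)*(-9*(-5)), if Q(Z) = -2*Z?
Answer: 4500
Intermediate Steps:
Q(-50)*(-9*(-5)) = (-2*(-50))*(-9*(-5)) = 100*45 = 4500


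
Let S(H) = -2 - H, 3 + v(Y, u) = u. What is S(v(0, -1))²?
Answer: 4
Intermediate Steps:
v(Y, u) = -3 + u
S(v(0, -1))² = (-2 - (-3 - 1))² = (-2 - 1*(-4))² = (-2 + 4)² = 2² = 4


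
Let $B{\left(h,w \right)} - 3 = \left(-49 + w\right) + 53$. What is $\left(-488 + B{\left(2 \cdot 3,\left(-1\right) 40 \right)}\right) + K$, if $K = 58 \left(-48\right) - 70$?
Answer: $-3375$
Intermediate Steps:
$B{\left(h,w \right)} = 7 + w$ ($B{\left(h,w \right)} = 3 + \left(\left(-49 + w\right) + 53\right) = 3 + \left(4 + w\right) = 7 + w$)
$K = -2854$ ($K = -2784 - 70 = -2854$)
$\left(-488 + B{\left(2 \cdot 3,\left(-1\right) 40 \right)}\right) + K = \left(-488 + \left(7 - 40\right)\right) - 2854 = \left(-488 - 33\right) - 2854 = -521 - 2854 = -3375$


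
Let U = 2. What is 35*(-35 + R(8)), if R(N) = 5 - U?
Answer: -1120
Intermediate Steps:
R(N) = 3 (R(N) = 5 - 1*2 = 5 - 2 = 3)
35*(-35 + R(8)) = 35*(-35 + 3) = 35*(-32) = -1120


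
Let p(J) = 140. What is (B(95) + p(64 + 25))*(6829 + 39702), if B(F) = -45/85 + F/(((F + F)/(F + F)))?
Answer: 185472566/17 ≈ 1.0910e+7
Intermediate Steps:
B(F) = -9/17 + F (B(F) = -45*1/85 + F/(((2*F)/((2*F)))) = -9/17 + F/(((2*F)*(1/(2*F)))) = -9/17 + F/1 = -9/17 + F*1 = -9/17 + F)
(B(95) + p(64 + 25))*(6829 + 39702) = ((-9/17 + 95) + 140)*(6829 + 39702) = (1606/17 + 140)*46531 = (3986/17)*46531 = 185472566/17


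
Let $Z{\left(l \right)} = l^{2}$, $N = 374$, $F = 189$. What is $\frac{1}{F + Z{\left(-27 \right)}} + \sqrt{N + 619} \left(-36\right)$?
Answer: $\frac{1}{918} - 36 \sqrt{993} \approx -1134.4$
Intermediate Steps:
$\frac{1}{F + Z{\left(-27 \right)}} + \sqrt{N + 619} \left(-36\right) = \frac{1}{189 + \left(-27\right)^{2}} + \sqrt{374 + 619} \left(-36\right) = \frac{1}{189 + 729} + \sqrt{993} \left(-36\right) = \frac{1}{918} - 36 \sqrt{993}$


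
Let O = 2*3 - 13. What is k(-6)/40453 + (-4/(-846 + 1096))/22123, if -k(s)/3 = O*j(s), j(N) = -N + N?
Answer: -2/2765375 ≈ -7.2323e-7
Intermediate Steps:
j(N) = 0
O = -7 (O = 6 - 13 = -7)
k(s) = 0 (k(s) = -(-21)*0 = -3*0 = 0)
k(-6)/40453 + (-4/(-846 + 1096))/22123 = 0/40453 + (-4/(-846 + 1096))/22123 = 0*(1/40453) + (-4/250)*(1/22123) = 0 + ((1/250)*(-4))*(1/22123) = 0 - 2/125*1/22123 = 0 - 2/2765375 = -2/2765375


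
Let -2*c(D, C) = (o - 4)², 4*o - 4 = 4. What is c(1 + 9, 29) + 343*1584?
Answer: 543310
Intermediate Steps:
o = 2 (o = 1 + (¼)*4 = 1 + 1 = 2)
c(D, C) = -2 (c(D, C) = -(2 - 4)²/2 = -½*(-2)² = -½*4 = -2)
c(1 + 9, 29) + 343*1584 = -2 + 343*1584 = -2 + 543312 = 543310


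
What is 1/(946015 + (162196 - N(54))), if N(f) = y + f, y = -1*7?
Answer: 1/1108164 ≈ 9.0239e-7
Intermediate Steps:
y = -7
N(f) = -7 + f
1/(946015 + (162196 - N(54))) = 1/(946015 + (162196 - (-7 + 54))) = 1/(946015 + (162196 - 1*47)) = 1/(946015 + (162196 - 47)) = 1/(946015 + 162149) = 1/1108164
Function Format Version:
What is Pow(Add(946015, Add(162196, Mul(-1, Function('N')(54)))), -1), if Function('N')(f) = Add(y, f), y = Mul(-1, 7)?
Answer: Rational(1, 1108164) ≈ 9.0239e-7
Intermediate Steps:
y = -7
Function('N')(f) = Add(-7, f)
Pow(Add(946015, Add(162196, Mul(-1, Function('N')(54)))), -1) = Pow(Add(946015, Add(162196, Mul(-1, Add(-7, 54)))), -1) = Pow(Add(946015, Add(162196, Mul(-1, 47))), -1) = Pow(Add(946015, Add(162196, -47)), -1) = Pow(Add(946015, 162149), -1) = Pow(1108164, -1) = Rational(1, 1108164)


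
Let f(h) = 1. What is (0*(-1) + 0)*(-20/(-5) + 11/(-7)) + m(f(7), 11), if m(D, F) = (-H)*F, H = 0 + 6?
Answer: -66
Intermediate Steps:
H = 6
m(D, F) = -6*F (m(D, F) = (-1*6)*F = -6*F)
(0*(-1) + 0)*(-20/(-5) + 11/(-7)) + m(f(7), 11) = (0*(-1) + 0)*(-20/(-5) + 11/(-7)) - 6*11 = (0 + 0)*(-20*(-1/5) + 11*(-1/7)) - 66 = 0*(4 - 11/7) - 66 = 0*(17/7) - 66 = 0 - 66 = -66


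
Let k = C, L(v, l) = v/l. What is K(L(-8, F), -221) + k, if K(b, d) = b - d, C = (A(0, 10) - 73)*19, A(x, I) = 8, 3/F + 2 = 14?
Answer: -1046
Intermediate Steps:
F = ¼ (F = 3/(-2 + 14) = 3/12 = 3*(1/12) = ¼ ≈ 0.25000)
C = -1235 (C = (8 - 73)*19 = -65*19 = -1235)
k = -1235
K(L(-8, F), -221) + k = (-8/¼ - 1*(-221)) - 1235 = (-8*4 + 221) - 1235 = (-32 + 221) - 1235 = 189 - 1235 = -1046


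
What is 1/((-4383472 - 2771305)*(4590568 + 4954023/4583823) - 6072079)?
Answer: -1527941/50184464512442216472 ≈ -3.0447e-14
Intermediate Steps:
1/((-4383472 - 2771305)*(4590568 + 4954023/4583823) - 6072079) = 1/(-7154777*(4590568 + 4954023*(1/4583823)) - 6072079) = 1/(-7154777*(4590568 + 1651341/1527941) - 6072079) = 1/(-7154777*7014118711829/1527941 - 6072079) = 1/(-50184455234663757133/1527941 - 6072079) = 1/(-50184464512442216472/1527941) = -1527941/50184464512442216472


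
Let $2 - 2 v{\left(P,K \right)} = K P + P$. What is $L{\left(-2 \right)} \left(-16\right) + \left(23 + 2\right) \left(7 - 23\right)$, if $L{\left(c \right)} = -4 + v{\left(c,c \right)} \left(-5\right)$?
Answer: $-336$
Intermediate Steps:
$v{\left(P,K \right)} = 1 - \frac{P}{2} - \frac{K P}{2}$ ($v{\left(P,K \right)} = 1 - \frac{K P + P}{2} = 1 - \frac{P + K P}{2} = 1 - \left(\frac{P}{2} + \frac{K P}{2}\right) = 1 - \frac{P}{2} - \frac{K P}{2}$)
$L{\left(c \right)} = -9 + \frac{5 c}{2} + \frac{5 c^{2}}{2}$ ($L{\left(c \right)} = -4 + \left(1 - \frac{c}{2} - \frac{c c}{2}\right) \left(-5\right) = -4 + \left(1 - \frac{c}{2} - \frac{c^{2}}{2}\right) \left(-5\right) = -4 + \left(-5 + \frac{5 c}{2} + \frac{5 c^{2}}{2}\right) = -9 + \frac{5 c}{2} + \frac{5 c^{2}}{2}$)
$L{\left(-2 \right)} \left(-16\right) + \left(23 + 2\right) \left(7 - 23\right) = \left(-9 + \frac{5}{2} \left(-2\right) + \frac{5 \left(-2\right)^{2}}{2}\right) \left(-16\right) + \left(23 + 2\right) \left(7 - 23\right) = \left(-9 - 5 + \frac{5}{2} \cdot 4\right) \left(-16\right) + 25 \left(-16\right) = \left(-9 - 5 + 10\right) \left(-16\right) - 400 = \left(-4\right) \left(-16\right) - 400 = 64 - 400 = -336$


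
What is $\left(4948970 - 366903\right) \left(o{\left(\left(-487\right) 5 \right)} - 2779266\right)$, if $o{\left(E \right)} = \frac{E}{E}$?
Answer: $-12734778440755$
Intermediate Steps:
$o{\left(E \right)} = 1$
$\left(4948970 - 366903\right) \left(o{\left(\left(-487\right) 5 \right)} - 2779266\right) = \left(4948970 - 366903\right) \left(1 - 2779266\right) = 4582067 \left(-2779265\right) = -12734778440755$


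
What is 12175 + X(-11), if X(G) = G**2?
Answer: 12296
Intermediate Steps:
12175 + X(-11) = 12175 + (-11)**2 = 12175 + 121 = 12296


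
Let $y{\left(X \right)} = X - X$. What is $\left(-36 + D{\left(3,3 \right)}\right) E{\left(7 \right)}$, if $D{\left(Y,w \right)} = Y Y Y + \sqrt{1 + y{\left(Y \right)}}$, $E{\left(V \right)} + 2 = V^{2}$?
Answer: $-376$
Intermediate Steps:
$y{\left(X \right)} = 0$
$E{\left(V \right)} = -2 + V^{2}$
$D{\left(Y,w \right)} = 1 + Y^{3}$ ($D{\left(Y,w \right)} = Y Y Y + \sqrt{1 + 0} = Y^{2} Y + \sqrt{1} = Y^{3} + 1 = 1 + Y^{3}$)
$\left(-36 + D{\left(3,3 \right)}\right) E{\left(7 \right)} = \left(-36 + \left(1 + 3^{3}\right)\right) \left(-2 + 7^{2}\right) = \left(-36 + \left(1 + 27\right)\right) \left(-2 + 49\right) = \left(-36 + 28\right) 47 = \left(-8\right) 47 = -376$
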